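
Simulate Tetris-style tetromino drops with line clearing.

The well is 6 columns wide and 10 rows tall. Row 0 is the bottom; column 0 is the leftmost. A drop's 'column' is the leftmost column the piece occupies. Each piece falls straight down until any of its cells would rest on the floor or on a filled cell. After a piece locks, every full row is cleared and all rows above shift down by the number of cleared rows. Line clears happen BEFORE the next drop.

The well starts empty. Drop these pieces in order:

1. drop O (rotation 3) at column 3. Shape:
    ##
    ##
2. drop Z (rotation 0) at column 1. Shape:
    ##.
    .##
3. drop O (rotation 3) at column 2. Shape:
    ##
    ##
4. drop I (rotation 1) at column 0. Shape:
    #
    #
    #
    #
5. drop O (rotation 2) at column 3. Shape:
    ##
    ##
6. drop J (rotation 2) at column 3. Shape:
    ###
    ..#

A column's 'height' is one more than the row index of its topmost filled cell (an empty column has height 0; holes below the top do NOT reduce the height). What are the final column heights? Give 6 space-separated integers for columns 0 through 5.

Drop 1: O rot3 at col 3 lands with bottom-row=0; cleared 0 line(s) (total 0); column heights now [0 0 0 2 2 0], max=2
Drop 2: Z rot0 at col 1 lands with bottom-row=2; cleared 0 line(s) (total 0); column heights now [0 4 4 3 2 0], max=4
Drop 3: O rot3 at col 2 lands with bottom-row=4; cleared 0 line(s) (total 0); column heights now [0 4 6 6 2 0], max=6
Drop 4: I rot1 at col 0 lands with bottom-row=0; cleared 0 line(s) (total 0); column heights now [4 4 6 6 2 0], max=6
Drop 5: O rot2 at col 3 lands with bottom-row=6; cleared 0 line(s) (total 0); column heights now [4 4 6 8 8 0], max=8
Drop 6: J rot2 at col 3 lands with bottom-row=7; cleared 0 line(s) (total 0); column heights now [4 4 6 9 9 9], max=9

Answer: 4 4 6 9 9 9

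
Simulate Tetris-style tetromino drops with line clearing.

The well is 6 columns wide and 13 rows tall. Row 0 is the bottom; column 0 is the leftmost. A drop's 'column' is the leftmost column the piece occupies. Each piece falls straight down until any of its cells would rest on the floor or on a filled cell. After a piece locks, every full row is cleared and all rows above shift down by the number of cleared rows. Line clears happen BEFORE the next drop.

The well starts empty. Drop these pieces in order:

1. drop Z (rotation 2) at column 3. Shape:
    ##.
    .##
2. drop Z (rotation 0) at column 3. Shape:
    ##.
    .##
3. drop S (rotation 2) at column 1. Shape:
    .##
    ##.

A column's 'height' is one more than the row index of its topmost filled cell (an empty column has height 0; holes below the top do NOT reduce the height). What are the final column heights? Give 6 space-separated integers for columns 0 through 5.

Answer: 0 4 5 5 4 3

Derivation:
Drop 1: Z rot2 at col 3 lands with bottom-row=0; cleared 0 line(s) (total 0); column heights now [0 0 0 2 2 1], max=2
Drop 2: Z rot0 at col 3 lands with bottom-row=2; cleared 0 line(s) (total 0); column heights now [0 0 0 4 4 3], max=4
Drop 3: S rot2 at col 1 lands with bottom-row=3; cleared 0 line(s) (total 0); column heights now [0 4 5 5 4 3], max=5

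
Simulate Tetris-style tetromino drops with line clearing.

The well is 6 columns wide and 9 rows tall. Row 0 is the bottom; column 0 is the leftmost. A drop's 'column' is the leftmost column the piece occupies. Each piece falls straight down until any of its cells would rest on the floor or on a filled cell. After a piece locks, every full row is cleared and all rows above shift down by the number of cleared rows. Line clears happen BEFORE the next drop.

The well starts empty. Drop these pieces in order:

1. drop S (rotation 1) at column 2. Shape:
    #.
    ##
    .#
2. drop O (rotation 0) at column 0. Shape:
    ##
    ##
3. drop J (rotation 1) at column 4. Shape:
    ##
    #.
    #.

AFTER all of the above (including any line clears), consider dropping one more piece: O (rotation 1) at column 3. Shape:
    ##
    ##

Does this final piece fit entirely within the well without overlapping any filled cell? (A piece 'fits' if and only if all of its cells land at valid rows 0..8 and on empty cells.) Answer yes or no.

Drop 1: S rot1 at col 2 lands with bottom-row=0; cleared 0 line(s) (total 0); column heights now [0 0 3 2 0 0], max=3
Drop 2: O rot0 at col 0 lands with bottom-row=0; cleared 0 line(s) (total 0); column heights now [2 2 3 2 0 0], max=3
Drop 3: J rot1 at col 4 lands with bottom-row=0; cleared 0 line(s) (total 0); column heights now [2 2 3 2 3 3], max=3
Test piece O rot1 at col 3 (width 2): heights before test = [2 2 3 2 3 3]; fits = True

Answer: yes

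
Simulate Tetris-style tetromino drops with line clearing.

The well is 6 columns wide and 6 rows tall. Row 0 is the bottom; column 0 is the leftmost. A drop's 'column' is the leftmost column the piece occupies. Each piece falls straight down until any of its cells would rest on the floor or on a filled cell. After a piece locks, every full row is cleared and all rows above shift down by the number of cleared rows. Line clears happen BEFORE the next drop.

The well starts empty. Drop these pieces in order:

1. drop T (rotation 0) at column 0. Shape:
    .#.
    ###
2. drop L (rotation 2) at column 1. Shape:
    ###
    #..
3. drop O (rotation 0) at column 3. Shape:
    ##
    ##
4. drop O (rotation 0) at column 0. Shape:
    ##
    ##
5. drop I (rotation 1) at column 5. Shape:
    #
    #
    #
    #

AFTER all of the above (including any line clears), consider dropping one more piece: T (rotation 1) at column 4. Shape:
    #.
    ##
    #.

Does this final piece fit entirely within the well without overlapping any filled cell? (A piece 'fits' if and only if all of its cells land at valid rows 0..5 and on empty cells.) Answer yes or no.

Answer: no

Derivation:
Drop 1: T rot0 at col 0 lands with bottom-row=0; cleared 0 line(s) (total 0); column heights now [1 2 1 0 0 0], max=2
Drop 2: L rot2 at col 1 lands with bottom-row=2; cleared 0 line(s) (total 0); column heights now [1 4 4 4 0 0], max=4
Drop 3: O rot0 at col 3 lands with bottom-row=4; cleared 0 line(s) (total 0); column heights now [1 4 4 6 6 0], max=6
Drop 4: O rot0 at col 0 lands with bottom-row=4; cleared 0 line(s) (total 0); column heights now [6 6 4 6 6 0], max=6
Drop 5: I rot1 at col 5 lands with bottom-row=0; cleared 0 line(s) (total 0); column heights now [6 6 4 6 6 4], max=6
Test piece T rot1 at col 4 (width 2): heights before test = [6 6 4 6 6 4]; fits = False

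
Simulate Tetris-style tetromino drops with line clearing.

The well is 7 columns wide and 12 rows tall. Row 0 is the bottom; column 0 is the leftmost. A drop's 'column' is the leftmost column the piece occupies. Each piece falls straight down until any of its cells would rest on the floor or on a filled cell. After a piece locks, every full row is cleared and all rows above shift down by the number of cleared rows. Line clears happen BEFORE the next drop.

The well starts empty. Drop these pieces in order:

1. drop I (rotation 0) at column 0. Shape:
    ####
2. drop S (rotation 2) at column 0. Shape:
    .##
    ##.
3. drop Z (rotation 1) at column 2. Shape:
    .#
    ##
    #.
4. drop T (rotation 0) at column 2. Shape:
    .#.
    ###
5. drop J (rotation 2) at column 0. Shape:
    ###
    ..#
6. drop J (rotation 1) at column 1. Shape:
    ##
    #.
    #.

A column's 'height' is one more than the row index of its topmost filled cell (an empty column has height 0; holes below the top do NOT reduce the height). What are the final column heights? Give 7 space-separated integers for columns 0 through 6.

Answer: 9 12 12 8 7 0 0

Derivation:
Drop 1: I rot0 at col 0 lands with bottom-row=0; cleared 0 line(s) (total 0); column heights now [1 1 1 1 0 0 0], max=1
Drop 2: S rot2 at col 0 lands with bottom-row=1; cleared 0 line(s) (total 0); column heights now [2 3 3 1 0 0 0], max=3
Drop 3: Z rot1 at col 2 lands with bottom-row=3; cleared 0 line(s) (total 0); column heights now [2 3 5 6 0 0 0], max=6
Drop 4: T rot0 at col 2 lands with bottom-row=6; cleared 0 line(s) (total 0); column heights now [2 3 7 8 7 0 0], max=8
Drop 5: J rot2 at col 0 lands with bottom-row=7; cleared 0 line(s) (total 0); column heights now [9 9 9 8 7 0 0], max=9
Drop 6: J rot1 at col 1 lands with bottom-row=9; cleared 0 line(s) (total 0); column heights now [9 12 12 8 7 0 0], max=12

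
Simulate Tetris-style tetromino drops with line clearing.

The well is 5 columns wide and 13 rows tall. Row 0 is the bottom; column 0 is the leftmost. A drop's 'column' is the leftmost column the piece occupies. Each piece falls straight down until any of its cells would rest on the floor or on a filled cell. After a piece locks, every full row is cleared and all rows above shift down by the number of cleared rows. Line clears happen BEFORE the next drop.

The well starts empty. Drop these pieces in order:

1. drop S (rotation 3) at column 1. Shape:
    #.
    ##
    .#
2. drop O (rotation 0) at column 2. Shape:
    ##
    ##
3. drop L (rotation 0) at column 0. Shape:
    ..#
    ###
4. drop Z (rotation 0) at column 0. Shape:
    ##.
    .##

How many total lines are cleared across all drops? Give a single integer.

Drop 1: S rot3 at col 1 lands with bottom-row=0; cleared 0 line(s) (total 0); column heights now [0 3 2 0 0], max=3
Drop 2: O rot0 at col 2 lands with bottom-row=2; cleared 0 line(s) (total 0); column heights now [0 3 4 4 0], max=4
Drop 3: L rot0 at col 0 lands with bottom-row=4; cleared 0 line(s) (total 0); column heights now [5 5 6 4 0], max=6
Drop 4: Z rot0 at col 0 lands with bottom-row=6; cleared 0 line(s) (total 0); column heights now [8 8 7 4 0], max=8

Answer: 0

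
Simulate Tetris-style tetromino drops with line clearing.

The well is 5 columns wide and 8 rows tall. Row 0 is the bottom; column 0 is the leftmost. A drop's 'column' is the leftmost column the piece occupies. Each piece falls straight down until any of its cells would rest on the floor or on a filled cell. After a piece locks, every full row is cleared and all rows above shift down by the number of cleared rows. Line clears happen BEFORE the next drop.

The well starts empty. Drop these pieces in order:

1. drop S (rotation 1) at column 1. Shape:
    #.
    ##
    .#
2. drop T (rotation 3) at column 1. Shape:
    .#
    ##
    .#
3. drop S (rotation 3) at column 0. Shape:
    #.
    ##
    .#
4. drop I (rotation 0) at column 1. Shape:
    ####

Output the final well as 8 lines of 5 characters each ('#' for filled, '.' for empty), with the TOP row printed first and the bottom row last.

Answer: .....
.....
##...
.##..
.##..
.##..
.##..
..#..

Derivation:
Drop 1: S rot1 at col 1 lands with bottom-row=0; cleared 0 line(s) (total 0); column heights now [0 3 2 0 0], max=3
Drop 2: T rot3 at col 1 lands with bottom-row=2; cleared 0 line(s) (total 0); column heights now [0 4 5 0 0], max=5
Drop 3: S rot3 at col 0 lands with bottom-row=4; cleared 0 line(s) (total 0); column heights now [7 6 5 0 0], max=7
Drop 4: I rot0 at col 1 lands with bottom-row=6; cleared 1 line(s) (total 1); column heights now [6 6 5 0 0], max=6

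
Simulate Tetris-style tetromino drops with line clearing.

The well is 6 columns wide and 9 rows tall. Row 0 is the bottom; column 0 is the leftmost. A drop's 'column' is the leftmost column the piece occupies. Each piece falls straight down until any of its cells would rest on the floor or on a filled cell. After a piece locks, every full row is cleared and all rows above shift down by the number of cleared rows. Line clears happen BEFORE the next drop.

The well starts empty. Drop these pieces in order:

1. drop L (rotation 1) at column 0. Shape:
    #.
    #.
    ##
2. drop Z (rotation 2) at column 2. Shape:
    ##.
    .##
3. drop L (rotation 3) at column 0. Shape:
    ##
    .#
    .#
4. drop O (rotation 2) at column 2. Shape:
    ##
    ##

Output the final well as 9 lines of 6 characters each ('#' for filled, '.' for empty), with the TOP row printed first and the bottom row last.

Drop 1: L rot1 at col 0 lands with bottom-row=0; cleared 0 line(s) (total 0); column heights now [3 1 0 0 0 0], max=3
Drop 2: Z rot2 at col 2 lands with bottom-row=0; cleared 0 line(s) (total 0); column heights now [3 1 2 2 1 0], max=3
Drop 3: L rot3 at col 0 lands with bottom-row=1; cleared 0 line(s) (total 0); column heights now [4 4 2 2 1 0], max=4
Drop 4: O rot2 at col 2 lands with bottom-row=2; cleared 0 line(s) (total 0); column heights now [4 4 4 4 1 0], max=4

Answer: ......
......
......
......
......
####..
####..
####..
##.##.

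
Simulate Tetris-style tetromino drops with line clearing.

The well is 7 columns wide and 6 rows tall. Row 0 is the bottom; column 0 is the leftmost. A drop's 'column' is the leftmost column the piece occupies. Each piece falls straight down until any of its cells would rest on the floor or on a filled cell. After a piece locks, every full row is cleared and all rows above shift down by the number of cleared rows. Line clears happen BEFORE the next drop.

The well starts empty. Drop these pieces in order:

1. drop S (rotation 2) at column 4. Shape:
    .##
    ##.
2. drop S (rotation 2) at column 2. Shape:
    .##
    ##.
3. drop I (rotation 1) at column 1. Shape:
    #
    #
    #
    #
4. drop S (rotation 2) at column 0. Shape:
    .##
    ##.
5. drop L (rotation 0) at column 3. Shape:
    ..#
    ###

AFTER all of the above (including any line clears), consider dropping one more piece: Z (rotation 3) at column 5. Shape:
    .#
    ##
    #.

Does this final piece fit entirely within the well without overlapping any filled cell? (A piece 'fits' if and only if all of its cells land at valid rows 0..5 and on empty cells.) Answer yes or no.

Answer: no

Derivation:
Drop 1: S rot2 at col 4 lands with bottom-row=0; cleared 0 line(s) (total 0); column heights now [0 0 0 0 1 2 2], max=2
Drop 2: S rot2 at col 2 lands with bottom-row=0; cleared 0 line(s) (total 0); column heights now [0 0 1 2 2 2 2], max=2
Drop 3: I rot1 at col 1 lands with bottom-row=0; cleared 0 line(s) (total 0); column heights now [0 4 1 2 2 2 2], max=4
Drop 4: S rot2 at col 0 lands with bottom-row=4; cleared 0 line(s) (total 0); column heights now [5 6 6 2 2 2 2], max=6
Drop 5: L rot0 at col 3 lands with bottom-row=2; cleared 0 line(s) (total 0); column heights now [5 6 6 3 3 4 2], max=6
Test piece Z rot3 at col 5 (width 2): heights before test = [5 6 6 3 3 4 2]; fits = False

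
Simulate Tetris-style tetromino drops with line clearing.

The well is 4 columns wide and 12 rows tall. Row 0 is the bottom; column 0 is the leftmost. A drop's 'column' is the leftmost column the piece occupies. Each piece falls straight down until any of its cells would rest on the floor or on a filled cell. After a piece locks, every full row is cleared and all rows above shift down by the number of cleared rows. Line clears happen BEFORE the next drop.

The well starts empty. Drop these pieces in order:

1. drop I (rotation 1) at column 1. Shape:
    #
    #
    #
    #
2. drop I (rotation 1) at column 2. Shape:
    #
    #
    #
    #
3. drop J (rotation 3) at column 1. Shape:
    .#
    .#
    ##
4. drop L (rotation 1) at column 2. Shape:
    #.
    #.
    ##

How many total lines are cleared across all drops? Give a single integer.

Answer: 0

Derivation:
Drop 1: I rot1 at col 1 lands with bottom-row=0; cleared 0 line(s) (total 0); column heights now [0 4 0 0], max=4
Drop 2: I rot1 at col 2 lands with bottom-row=0; cleared 0 line(s) (total 0); column heights now [0 4 4 0], max=4
Drop 3: J rot3 at col 1 lands with bottom-row=4; cleared 0 line(s) (total 0); column heights now [0 5 7 0], max=7
Drop 4: L rot1 at col 2 lands with bottom-row=7; cleared 0 line(s) (total 0); column heights now [0 5 10 8], max=10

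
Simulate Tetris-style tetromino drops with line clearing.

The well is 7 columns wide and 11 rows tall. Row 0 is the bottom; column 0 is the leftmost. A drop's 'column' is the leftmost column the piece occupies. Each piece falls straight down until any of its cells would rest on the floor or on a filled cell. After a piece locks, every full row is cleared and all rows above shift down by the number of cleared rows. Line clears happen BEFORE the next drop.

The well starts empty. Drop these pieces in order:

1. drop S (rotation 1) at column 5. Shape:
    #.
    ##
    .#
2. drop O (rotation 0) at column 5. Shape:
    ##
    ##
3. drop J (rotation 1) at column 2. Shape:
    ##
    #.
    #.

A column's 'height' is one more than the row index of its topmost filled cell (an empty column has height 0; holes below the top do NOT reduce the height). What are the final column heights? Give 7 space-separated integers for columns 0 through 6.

Answer: 0 0 3 3 0 5 5

Derivation:
Drop 1: S rot1 at col 5 lands with bottom-row=0; cleared 0 line(s) (total 0); column heights now [0 0 0 0 0 3 2], max=3
Drop 2: O rot0 at col 5 lands with bottom-row=3; cleared 0 line(s) (total 0); column heights now [0 0 0 0 0 5 5], max=5
Drop 3: J rot1 at col 2 lands with bottom-row=0; cleared 0 line(s) (total 0); column heights now [0 0 3 3 0 5 5], max=5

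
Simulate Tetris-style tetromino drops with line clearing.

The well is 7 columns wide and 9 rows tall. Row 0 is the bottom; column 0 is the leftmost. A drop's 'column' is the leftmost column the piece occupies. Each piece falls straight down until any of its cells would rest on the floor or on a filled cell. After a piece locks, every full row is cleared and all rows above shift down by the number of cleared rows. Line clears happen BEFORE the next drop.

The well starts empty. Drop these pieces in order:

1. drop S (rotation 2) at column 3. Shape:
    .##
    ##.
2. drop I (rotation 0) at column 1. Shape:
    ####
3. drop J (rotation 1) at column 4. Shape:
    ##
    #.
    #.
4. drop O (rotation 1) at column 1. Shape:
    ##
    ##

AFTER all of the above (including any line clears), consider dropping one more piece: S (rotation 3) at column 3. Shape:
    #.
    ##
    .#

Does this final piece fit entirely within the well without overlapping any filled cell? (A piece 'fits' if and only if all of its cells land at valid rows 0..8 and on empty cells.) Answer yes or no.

Answer: yes

Derivation:
Drop 1: S rot2 at col 3 lands with bottom-row=0; cleared 0 line(s) (total 0); column heights now [0 0 0 1 2 2 0], max=2
Drop 2: I rot0 at col 1 lands with bottom-row=2; cleared 0 line(s) (total 0); column heights now [0 3 3 3 3 2 0], max=3
Drop 3: J rot1 at col 4 lands with bottom-row=3; cleared 0 line(s) (total 0); column heights now [0 3 3 3 6 6 0], max=6
Drop 4: O rot1 at col 1 lands with bottom-row=3; cleared 0 line(s) (total 0); column heights now [0 5 5 3 6 6 0], max=6
Test piece S rot3 at col 3 (width 2): heights before test = [0 5 5 3 6 6 0]; fits = True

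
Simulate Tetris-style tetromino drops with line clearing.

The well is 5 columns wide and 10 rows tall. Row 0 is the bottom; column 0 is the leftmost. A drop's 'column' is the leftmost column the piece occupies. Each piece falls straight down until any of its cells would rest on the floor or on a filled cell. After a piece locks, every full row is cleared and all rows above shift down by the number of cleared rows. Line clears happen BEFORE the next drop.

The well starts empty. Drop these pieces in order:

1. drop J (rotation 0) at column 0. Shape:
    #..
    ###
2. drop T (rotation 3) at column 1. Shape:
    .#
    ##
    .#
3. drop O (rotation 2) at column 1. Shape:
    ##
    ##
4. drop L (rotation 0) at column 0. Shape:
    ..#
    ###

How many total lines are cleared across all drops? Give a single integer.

Answer: 0

Derivation:
Drop 1: J rot0 at col 0 lands with bottom-row=0; cleared 0 line(s) (total 0); column heights now [2 1 1 0 0], max=2
Drop 2: T rot3 at col 1 lands with bottom-row=1; cleared 0 line(s) (total 0); column heights now [2 3 4 0 0], max=4
Drop 3: O rot2 at col 1 lands with bottom-row=4; cleared 0 line(s) (total 0); column heights now [2 6 6 0 0], max=6
Drop 4: L rot0 at col 0 lands with bottom-row=6; cleared 0 line(s) (total 0); column heights now [7 7 8 0 0], max=8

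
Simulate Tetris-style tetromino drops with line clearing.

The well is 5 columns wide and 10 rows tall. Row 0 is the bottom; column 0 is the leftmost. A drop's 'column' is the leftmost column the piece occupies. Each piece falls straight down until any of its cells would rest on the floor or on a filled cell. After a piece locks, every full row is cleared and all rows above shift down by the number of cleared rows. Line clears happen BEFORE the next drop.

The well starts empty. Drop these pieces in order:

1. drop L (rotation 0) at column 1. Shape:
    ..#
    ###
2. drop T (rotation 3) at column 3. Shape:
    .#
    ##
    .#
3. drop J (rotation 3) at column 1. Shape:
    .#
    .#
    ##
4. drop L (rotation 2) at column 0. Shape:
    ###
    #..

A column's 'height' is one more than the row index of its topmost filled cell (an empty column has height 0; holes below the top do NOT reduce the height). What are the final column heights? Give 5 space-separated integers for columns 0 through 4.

Answer: 5 5 5 3 4

Derivation:
Drop 1: L rot0 at col 1 lands with bottom-row=0; cleared 0 line(s) (total 0); column heights now [0 1 1 2 0], max=2
Drop 2: T rot3 at col 3 lands with bottom-row=1; cleared 0 line(s) (total 0); column heights now [0 1 1 3 4], max=4
Drop 3: J rot3 at col 1 lands with bottom-row=1; cleared 0 line(s) (total 0); column heights now [0 2 4 3 4], max=4
Drop 4: L rot2 at col 0 lands with bottom-row=3; cleared 0 line(s) (total 0); column heights now [5 5 5 3 4], max=5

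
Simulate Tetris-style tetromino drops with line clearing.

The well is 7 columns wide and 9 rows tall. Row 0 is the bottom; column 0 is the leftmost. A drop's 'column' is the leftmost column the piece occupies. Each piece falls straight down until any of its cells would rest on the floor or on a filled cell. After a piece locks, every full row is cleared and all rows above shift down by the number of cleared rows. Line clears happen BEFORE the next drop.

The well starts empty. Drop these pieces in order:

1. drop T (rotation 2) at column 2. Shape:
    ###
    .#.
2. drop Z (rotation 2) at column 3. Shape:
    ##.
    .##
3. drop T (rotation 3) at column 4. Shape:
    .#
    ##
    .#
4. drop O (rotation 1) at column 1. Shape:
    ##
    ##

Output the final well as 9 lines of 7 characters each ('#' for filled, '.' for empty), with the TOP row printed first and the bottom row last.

Answer: .......
.......
.......
.....#.
....##.
.#####.
.##.##.
..###..
...#...

Derivation:
Drop 1: T rot2 at col 2 lands with bottom-row=0; cleared 0 line(s) (total 0); column heights now [0 0 2 2 2 0 0], max=2
Drop 2: Z rot2 at col 3 lands with bottom-row=2; cleared 0 line(s) (total 0); column heights now [0 0 2 4 4 3 0], max=4
Drop 3: T rot3 at col 4 lands with bottom-row=3; cleared 0 line(s) (total 0); column heights now [0 0 2 4 5 6 0], max=6
Drop 4: O rot1 at col 1 lands with bottom-row=2; cleared 0 line(s) (total 0); column heights now [0 4 4 4 5 6 0], max=6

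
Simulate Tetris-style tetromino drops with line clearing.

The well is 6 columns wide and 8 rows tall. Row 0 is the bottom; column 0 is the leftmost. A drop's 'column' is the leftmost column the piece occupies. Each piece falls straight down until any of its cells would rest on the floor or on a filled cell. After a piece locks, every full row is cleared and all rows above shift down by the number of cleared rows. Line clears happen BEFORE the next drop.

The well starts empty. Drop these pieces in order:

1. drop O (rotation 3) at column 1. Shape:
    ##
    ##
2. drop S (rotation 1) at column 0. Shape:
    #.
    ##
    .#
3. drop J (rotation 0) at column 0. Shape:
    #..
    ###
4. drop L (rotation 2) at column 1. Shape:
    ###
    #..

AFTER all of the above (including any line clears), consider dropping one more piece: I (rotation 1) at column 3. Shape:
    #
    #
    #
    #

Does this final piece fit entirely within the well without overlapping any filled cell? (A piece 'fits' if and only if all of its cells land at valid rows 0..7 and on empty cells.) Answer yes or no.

Drop 1: O rot3 at col 1 lands with bottom-row=0; cleared 0 line(s) (total 0); column heights now [0 2 2 0 0 0], max=2
Drop 2: S rot1 at col 0 lands with bottom-row=2; cleared 0 line(s) (total 0); column heights now [5 4 2 0 0 0], max=5
Drop 3: J rot0 at col 0 lands with bottom-row=5; cleared 0 line(s) (total 0); column heights now [7 6 6 0 0 0], max=7
Drop 4: L rot2 at col 1 lands with bottom-row=6; cleared 0 line(s) (total 0); column heights now [7 8 8 8 0 0], max=8
Test piece I rot1 at col 3 (width 1): heights before test = [7 8 8 8 0 0]; fits = False

Answer: no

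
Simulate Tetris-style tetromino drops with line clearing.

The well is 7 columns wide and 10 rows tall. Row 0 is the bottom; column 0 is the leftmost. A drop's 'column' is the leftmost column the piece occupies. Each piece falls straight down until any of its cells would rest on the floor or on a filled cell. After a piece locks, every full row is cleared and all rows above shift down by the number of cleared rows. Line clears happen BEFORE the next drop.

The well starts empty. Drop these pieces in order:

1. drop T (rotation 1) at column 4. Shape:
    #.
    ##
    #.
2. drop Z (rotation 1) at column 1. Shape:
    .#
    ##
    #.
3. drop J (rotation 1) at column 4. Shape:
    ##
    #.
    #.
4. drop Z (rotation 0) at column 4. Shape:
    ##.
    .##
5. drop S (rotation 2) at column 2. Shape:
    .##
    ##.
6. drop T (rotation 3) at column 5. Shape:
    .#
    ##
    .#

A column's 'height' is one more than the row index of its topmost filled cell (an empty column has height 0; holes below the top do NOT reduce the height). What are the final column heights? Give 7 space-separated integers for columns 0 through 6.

Drop 1: T rot1 at col 4 lands with bottom-row=0; cleared 0 line(s) (total 0); column heights now [0 0 0 0 3 2 0], max=3
Drop 2: Z rot1 at col 1 lands with bottom-row=0; cleared 0 line(s) (total 0); column heights now [0 2 3 0 3 2 0], max=3
Drop 3: J rot1 at col 4 lands with bottom-row=3; cleared 0 line(s) (total 0); column heights now [0 2 3 0 6 6 0], max=6
Drop 4: Z rot0 at col 4 lands with bottom-row=6; cleared 0 line(s) (total 0); column heights now [0 2 3 0 8 8 7], max=8
Drop 5: S rot2 at col 2 lands with bottom-row=7; cleared 0 line(s) (total 0); column heights now [0 2 8 9 9 8 7], max=9
Drop 6: T rot3 at col 5 lands with bottom-row=7; cleared 0 line(s) (total 0); column heights now [0 2 8 9 9 9 10], max=10

Answer: 0 2 8 9 9 9 10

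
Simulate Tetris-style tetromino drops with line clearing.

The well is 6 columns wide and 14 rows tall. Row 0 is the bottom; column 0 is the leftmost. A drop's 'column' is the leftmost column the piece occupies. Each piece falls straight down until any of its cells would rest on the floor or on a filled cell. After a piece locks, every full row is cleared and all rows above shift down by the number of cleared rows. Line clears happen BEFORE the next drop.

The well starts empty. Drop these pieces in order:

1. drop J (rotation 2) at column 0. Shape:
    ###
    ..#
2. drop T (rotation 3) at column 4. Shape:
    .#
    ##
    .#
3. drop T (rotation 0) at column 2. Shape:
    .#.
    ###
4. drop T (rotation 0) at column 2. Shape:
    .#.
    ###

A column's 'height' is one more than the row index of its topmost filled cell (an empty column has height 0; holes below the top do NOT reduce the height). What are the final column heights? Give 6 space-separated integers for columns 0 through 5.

Drop 1: J rot2 at col 0 lands with bottom-row=0; cleared 0 line(s) (total 0); column heights now [2 2 2 0 0 0], max=2
Drop 2: T rot3 at col 4 lands with bottom-row=0; cleared 0 line(s) (total 0); column heights now [2 2 2 0 2 3], max=3
Drop 3: T rot0 at col 2 lands with bottom-row=2; cleared 0 line(s) (total 0); column heights now [2 2 3 4 3 3], max=4
Drop 4: T rot0 at col 2 lands with bottom-row=4; cleared 0 line(s) (total 0); column heights now [2 2 5 6 5 3], max=6

Answer: 2 2 5 6 5 3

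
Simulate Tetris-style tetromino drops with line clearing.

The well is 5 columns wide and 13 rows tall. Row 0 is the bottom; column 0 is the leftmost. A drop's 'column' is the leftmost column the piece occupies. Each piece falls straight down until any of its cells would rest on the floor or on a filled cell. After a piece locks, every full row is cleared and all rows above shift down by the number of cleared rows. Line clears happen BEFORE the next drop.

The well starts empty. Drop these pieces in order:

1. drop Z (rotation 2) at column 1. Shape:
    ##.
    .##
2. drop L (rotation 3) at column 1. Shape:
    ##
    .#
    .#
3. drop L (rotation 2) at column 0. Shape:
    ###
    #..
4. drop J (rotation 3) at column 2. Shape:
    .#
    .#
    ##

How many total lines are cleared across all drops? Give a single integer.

Answer: 0

Derivation:
Drop 1: Z rot2 at col 1 lands with bottom-row=0; cleared 0 line(s) (total 0); column heights now [0 2 2 1 0], max=2
Drop 2: L rot3 at col 1 lands with bottom-row=2; cleared 0 line(s) (total 0); column heights now [0 5 5 1 0], max=5
Drop 3: L rot2 at col 0 lands with bottom-row=4; cleared 0 line(s) (total 0); column heights now [6 6 6 1 0], max=6
Drop 4: J rot3 at col 2 lands with bottom-row=6; cleared 0 line(s) (total 0); column heights now [6 6 7 9 0], max=9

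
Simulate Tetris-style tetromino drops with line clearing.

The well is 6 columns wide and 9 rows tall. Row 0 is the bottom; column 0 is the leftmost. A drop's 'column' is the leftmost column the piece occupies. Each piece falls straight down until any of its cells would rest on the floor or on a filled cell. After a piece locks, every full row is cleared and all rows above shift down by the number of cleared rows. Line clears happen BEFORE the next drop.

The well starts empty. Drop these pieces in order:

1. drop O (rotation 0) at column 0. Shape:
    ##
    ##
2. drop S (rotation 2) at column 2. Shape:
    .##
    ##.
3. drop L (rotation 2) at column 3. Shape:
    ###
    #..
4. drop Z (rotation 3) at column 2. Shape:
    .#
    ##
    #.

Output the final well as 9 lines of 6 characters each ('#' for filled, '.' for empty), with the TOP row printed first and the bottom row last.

Answer: ......
......
......
...#..
..##..
..####
...#..
##.##.
####..

Derivation:
Drop 1: O rot0 at col 0 lands with bottom-row=0; cleared 0 line(s) (total 0); column heights now [2 2 0 0 0 0], max=2
Drop 2: S rot2 at col 2 lands with bottom-row=0; cleared 0 line(s) (total 0); column heights now [2 2 1 2 2 0], max=2
Drop 3: L rot2 at col 3 lands with bottom-row=2; cleared 0 line(s) (total 0); column heights now [2 2 1 4 4 4], max=4
Drop 4: Z rot3 at col 2 lands with bottom-row=3; cleared 0 line(s) (total 0); column heights now [2 2 5 6 4 4], max=6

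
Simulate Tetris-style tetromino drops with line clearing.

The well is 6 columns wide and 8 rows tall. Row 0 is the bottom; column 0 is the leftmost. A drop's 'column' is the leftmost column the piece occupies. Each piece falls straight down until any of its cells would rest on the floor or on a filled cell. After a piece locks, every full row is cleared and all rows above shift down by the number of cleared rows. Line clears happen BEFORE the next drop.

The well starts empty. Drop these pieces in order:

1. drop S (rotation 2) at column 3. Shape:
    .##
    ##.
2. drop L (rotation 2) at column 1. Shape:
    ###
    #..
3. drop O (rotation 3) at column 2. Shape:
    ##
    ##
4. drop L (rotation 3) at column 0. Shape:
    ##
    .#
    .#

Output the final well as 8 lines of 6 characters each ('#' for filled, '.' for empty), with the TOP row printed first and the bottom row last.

Answer: ......
......
......
##....
.###..
.###..
.#####
.#.##.

Derivation:
Drop 1: S rot2 at col 3 lands with bottom-row=0; cleared 0 line(s) (total 0); column heights now [0 0 0 1 2 2], max=2
Drop 2: L rot2 at col 1 lands with bottom-row=0; cleared 0 line(s) (total 0); column heights now [0 2 2 2 2 2], max=2
Drop 3: O rot3 at col 2 lands with bottom-row=2; cleared 0 line(s) (total 0); column heights now [0 2 4 4 2 2], max=4
Drop 4: L rot3 at col 0 lands with bottom-row=2; cleared 0 line(s) (total 0); column heights now [5 5 4 4 2 2], max=5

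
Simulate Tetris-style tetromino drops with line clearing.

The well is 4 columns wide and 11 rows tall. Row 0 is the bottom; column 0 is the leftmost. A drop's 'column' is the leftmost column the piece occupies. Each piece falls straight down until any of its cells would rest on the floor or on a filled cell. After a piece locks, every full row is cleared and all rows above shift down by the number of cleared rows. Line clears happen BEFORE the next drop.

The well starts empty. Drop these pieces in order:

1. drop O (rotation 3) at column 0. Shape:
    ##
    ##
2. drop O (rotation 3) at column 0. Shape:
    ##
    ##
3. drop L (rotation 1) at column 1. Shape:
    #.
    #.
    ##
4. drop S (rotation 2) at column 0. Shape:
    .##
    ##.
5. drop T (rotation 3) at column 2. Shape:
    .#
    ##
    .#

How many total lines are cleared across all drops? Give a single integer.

Answer: 0

Derivation:
Drop 1: O rot3 at col 0 lands with bottom-row=0; cleared 0 line(s) (total 0); column heights now [2 2 0 0], max=2
Drop 2: O rot3 at col 0 lands with bottom-row=2; cleared 0 line(s) (total 0); column heights now [4 4 0 0], max=4
Drop 3: L rot1 at col 1 lands with bottom-row=4; cleared 0 line(s) (total 0); column heights now [4 7 5 0], max=7
Drop 4: S rot2 at col 0 lands with bottom-row=7; cleared 0 line(s) (total 0); column heights now [8 9 9 0], max=9
Drop 5: T rot3 at col 2 lands with bottom-row=8; cleared 0 line(s) (total 0); column heights now [8 9 10 11], max=11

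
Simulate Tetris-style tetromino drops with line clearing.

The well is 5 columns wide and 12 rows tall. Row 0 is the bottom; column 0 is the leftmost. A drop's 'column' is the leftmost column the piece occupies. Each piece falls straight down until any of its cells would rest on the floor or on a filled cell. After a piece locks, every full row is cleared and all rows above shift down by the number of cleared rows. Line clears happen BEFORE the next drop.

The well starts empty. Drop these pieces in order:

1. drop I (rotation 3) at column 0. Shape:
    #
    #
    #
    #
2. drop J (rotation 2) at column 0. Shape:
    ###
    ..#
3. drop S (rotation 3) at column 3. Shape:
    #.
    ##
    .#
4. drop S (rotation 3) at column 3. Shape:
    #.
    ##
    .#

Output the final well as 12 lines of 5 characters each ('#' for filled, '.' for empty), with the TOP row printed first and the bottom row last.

Drop 1: I rot3 at col 0 lands with bottom-row=0; cleared 0 line(s) (total 0); column heights now [4 0 0 0 0], max=4
Drop 2: J rot2 at col 0 lands with bottom-row=3; cleared 0 line(s) (total 0); column heights now [5 5 5 0 0], max=5
Drop 3: S rot3 at col 3 lands with bottom-row=0; cleared 0 line(s) (total 0); column heights now [5 5 5 3 2], max=5
Drop 4: S rot3 at col 3 lands with bottom-row=2; cleared 0 line(s) (total 0); column heights now [5 5 5 5 4], max=5

Answer: .....
.....
.....
.....
.....
.....
.....
####.
#.###
#..##
#..##
#...#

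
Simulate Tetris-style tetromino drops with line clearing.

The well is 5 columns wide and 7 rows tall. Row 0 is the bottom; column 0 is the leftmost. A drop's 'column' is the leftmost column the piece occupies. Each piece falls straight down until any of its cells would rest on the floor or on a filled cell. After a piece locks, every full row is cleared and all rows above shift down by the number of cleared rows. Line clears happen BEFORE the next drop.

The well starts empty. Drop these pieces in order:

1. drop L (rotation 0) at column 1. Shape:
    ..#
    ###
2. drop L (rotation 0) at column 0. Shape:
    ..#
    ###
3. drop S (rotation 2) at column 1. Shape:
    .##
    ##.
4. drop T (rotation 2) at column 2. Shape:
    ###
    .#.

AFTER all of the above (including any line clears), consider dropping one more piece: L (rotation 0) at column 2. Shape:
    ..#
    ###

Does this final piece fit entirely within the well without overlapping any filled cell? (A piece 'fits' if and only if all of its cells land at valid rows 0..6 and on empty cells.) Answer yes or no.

Drop 1: L rot0 at col 1 lands with bottom-row=0; cleared 0 line(s) (total 0); column heights now [0 1 1 2 0], max=2
Drop 2: L rot0 at col 0 lands with bottom-row=1; cleared 0 line(s) (total 0); column heights now [2 2 3 2 0], max=3
Drop 3: S rot2 at col 1 lands with bottom-row=3; cleared 0 line(s) (total 0); column heights now [2 4 5 5 0], max=5
Drop 4: T rot2 at col 2 lands with bottom-row=5; cleared 0 line(s) (total 0); column heights now [2 4 7 7 7], max=7
Test piece L rot0 at col 2 (width 3): heights before test = [2 4 7 7 7]; fits = False

Answer: no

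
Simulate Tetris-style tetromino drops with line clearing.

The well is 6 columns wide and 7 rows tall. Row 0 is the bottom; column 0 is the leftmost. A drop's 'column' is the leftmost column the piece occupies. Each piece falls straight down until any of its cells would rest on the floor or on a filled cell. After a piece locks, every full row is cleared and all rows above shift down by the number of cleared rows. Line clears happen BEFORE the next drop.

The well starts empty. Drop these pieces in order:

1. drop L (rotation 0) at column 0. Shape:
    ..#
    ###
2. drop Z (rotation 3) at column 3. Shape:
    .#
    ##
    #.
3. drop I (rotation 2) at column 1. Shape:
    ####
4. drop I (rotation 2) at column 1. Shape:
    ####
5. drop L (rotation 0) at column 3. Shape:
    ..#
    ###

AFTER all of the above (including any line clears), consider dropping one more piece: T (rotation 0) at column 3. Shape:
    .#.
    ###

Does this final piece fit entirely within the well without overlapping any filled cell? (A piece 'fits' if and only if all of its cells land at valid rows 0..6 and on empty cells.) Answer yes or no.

Answer: no

Derivation:
Drop 1: L rot0 at col 0 lands with bottom-row=0; cleared 0 line(s) (total 0); column heights now [1 1 2 0 0 0], max=2
Drop 2: Z rot3 at col 3 lands with bottom-row=0; cleared 0 line(s) (total 0); column heights now [1 1 2 2 3 0], max=3
Drop 3: I rot2 at col 1 lands with bottom-row=3; cleared 0 line(s) (total 0); column heights now [1 4 4 4 4 0], max=4
Drop 4: I rot2 at col 1 lands with bottom-row=4; cleared 0 line(s) (total 0); column heights now [1 5 5 5 5 0], max=5
Drop 5: L rot0 at col 3 lands with bottom-row=5; cleared 0 line(s) (total 0); column heights now [1 5 5 6 6 7], max=7
Test piece T rot0 at col 3 (width 3): heights before test = [1 5 5 6 6 7]; fits = False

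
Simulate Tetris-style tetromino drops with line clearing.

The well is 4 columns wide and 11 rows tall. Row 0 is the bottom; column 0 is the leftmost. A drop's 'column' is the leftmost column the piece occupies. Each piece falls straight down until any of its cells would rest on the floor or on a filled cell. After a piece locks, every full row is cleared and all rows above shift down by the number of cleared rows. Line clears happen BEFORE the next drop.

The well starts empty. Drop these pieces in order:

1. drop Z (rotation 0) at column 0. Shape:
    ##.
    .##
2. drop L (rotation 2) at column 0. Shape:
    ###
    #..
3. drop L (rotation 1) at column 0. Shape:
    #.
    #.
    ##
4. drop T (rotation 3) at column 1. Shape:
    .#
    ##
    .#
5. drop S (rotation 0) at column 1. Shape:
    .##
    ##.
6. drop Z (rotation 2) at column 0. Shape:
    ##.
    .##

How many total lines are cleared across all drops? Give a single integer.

Drop 1: Z rot0 at col 0 lands with bottom-row=0; cleared 0 line(s) (total 0); column heights now [2 2 1 0], max=2
Drop 2: L rot2 at col 0 lands with bottom-row=2; cleared 0 line(s) (total 0); column heights now [4 4 4 0], max=4
Drop 3: L rot1 at col 0 lands with bottom-row=4; cleared 0 line(s) (total 0); column heights now [7 5 4 0], max=7
Drop 4: T rot3 at col 1 lands with bottom-row=4; cleared 0 line(s) (total 0); column heights now [7 6 7 0], max=7
Drop 5: S rot0 at col 1 lands with bottom-row=7; cleared 0 line(s) (total 0); column heights now [7 8 9 9], max=9
Drop 6: Z rot2 at col 0 lands with bottom-row=9; cleared 0 line(s) (total 0); column heights now [11 11 10 9], max=11

Answer: 0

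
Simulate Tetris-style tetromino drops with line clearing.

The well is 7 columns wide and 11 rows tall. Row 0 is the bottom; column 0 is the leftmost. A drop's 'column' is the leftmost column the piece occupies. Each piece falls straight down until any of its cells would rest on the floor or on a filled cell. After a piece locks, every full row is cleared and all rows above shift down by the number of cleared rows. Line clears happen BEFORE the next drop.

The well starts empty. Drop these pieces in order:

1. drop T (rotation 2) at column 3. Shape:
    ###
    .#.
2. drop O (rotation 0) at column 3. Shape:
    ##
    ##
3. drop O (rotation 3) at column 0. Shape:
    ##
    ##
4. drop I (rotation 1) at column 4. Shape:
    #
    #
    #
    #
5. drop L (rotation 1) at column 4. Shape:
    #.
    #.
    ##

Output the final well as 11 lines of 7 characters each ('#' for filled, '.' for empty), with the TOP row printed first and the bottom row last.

Drop 1: T rot2 at col 3 lands with bottom-row=0; cleared 0 line(s) (total 0); column heights now [0 0 0 2 2 2 0], max=2
Drop 2: O rot0 at col 3 lands with bottom-row=2; cleared 0 line(s) (total 0); column heights now [0 0 0 4 4 2 0], max=4
Drop 3: O rot3 at col 0 lands with bottom-row=0; cleared 0 line(s) (total 0); column heights now [2 2 0 4 4 2 0], max=4
Drop 4: I rot1 at col 4 lands with bottom-row=4; cleared 0 line(s) (total 0); column heights now [2 2 0 4 8 2 0], max=8
Drop 5: L rot1 at col 4 lands with bottom-row=8; cleared 0 line(s) (total 0); column heights now [2 2 0 4 11 9 0], max=11

Answer: ....#..
....#..
....##.
....#..
....#..
....#..
....#..
...##..
...##..
##.###.
##..#..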